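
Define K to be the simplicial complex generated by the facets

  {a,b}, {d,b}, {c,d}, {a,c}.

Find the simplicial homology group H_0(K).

H_0 ≅ Z.

Fix the vertex order a < b < c < d and write every simplex with vertices in increasing order. Then dim K = 1 and the simplices of K are:

  0-simplices (4): a, b, c, d
  1-simplices (4): ab, ac, bd, cd

Hence C_0 ≅ Z^4, C_1 ≅ Z^4.

∂_1: C_1 → C_0 sends each edge [p,q] (with p < q) to q − p.
This gives a 4×4 integer matrix of rank 3; reducing to Smith normal form yields diagonal entries (1,1,1).

Computing H_k = (kernel of ∂_k) / (image of ∂_{k+1}):

  H_0: rank C_0 − rank ∂_1 = 4 − 3 = 1, and the invariant factors of ∂_1 are all 1, so H_0 ≅ Z.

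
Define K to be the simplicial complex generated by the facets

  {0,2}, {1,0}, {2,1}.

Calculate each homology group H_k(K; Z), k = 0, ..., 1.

Take the total order 0 < 1 < 2 on the vertex set. Then K (dimension 1) consists of the simplices:

  0-simplices (3): [0], [1], [2]
  1-simplices (3): [0,1], [0,2], [1,2]

giving chain groups C_0 ≅ Z^3, C_1 ≅ Z^3.

∂_1: C_1 → C_0 is given by ∂[p,q] = [q] − [p]. For instance
  ∂[1,2] = [2] − [1].
The resulting 3×3 matrix has rank 2, and its Smith normal form has invariant factors (1,1).

From H_k ≅ ker(∂_k) / im(∂_{k+1}) we obtain:

  H_0: rank C_0 − rank ∂_1 = 3 − 2 = 1, and the invariant factors of ∂_1 are all 1, so H_0 ≅ Z.
  H_1: rank ker ∂_1 − rank ∂_2 = (3 − 2) − 0 = 1, and there is no ∂_2, so H_1 ≅ Z.

As a check, the Euler characteristic is 3 − 3 = 0, which agrees with 1 − 1 = 0.

H_0 = Z,  H_1 = Z.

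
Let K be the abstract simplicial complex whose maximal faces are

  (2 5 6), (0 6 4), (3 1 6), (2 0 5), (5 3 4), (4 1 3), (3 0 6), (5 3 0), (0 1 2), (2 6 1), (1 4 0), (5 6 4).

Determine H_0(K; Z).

H_0 ≅ Z.

We work with the vertex ordering 0 < 1 < 2 < 3 < 4 < 5 < 6. The simplices of K, each written with vertices in increasing order, are:

  0-simplices (7): [0], [1], [2], [3], [4], [5], [6]
  1-simplices (18): [0,1], [0,2], [0,3], [0,4], [0,5], [0,6], [1,2], [1,3], [1,4], [1,6], [2,5], [2,6], [3,4], [3,5], [3,6], [4,5], [4,6], [5,6]
  2-simplices (12): [0,1,2], [0,1,4], [0,2,5], [0,3,5], [0,3,6], [0,4,6], [1,2,6], [1,3,4], [1,3,6], [2,5,6], [3,4,5], [4,5,6]

giving chain groups C_0 ≅ Z^7, C_1 ≅ Z^18, C_2 ≅ Z^12.

The boundary map ∂_1: C_1 → C_0 sends each edge [p,q] (with p < q) to q − p. For instance
  ∂[4,5] = [5] − [4].
The 7×18 boundary matrix has rank 6 and Smith normal form diag(1,1,1,1,1,1).

∂_2: C_2 → C_1 acts by ∂[p,q,r] = [q,r] − [p,r] + [p,q]. For instance
  ∂[1,3,4] = [3,4] − [1,4] + [1,3],
  ∂[1,3,6] = [3,6] − [1,6] + [1,3].
This gives a 18×12 integer matrix of rank 12; reducing to Smith normal form yields diagonal entries (1,1,1,1,1,1,1,1,1,1,1,2).

Computing H_k = (kernel of ∂_k) / (image of ∂_{k+1}):

  H_0: rank C_0 − rank ∂_1 = 7 − 6 = 1, and the invariant factors of ∂_1 are all 1, so H_0 = Z.

(K is a triangulation of the real projective plane RP^2.)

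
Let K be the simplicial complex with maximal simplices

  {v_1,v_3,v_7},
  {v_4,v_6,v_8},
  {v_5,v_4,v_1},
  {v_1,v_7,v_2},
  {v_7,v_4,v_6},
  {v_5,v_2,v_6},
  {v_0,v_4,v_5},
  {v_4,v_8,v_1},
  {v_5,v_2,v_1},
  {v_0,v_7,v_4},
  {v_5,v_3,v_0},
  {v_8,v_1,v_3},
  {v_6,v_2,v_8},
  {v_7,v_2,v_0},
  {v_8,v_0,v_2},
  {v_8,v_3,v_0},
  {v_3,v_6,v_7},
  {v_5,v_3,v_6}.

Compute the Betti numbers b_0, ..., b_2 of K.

b_0 = 1, b_1 = 2, b_2 = 1.

K has 9 vertices, 27 edges, 18 triangles.
rank ∂_0 = 0, rank ∂_1 = 8 ⇒ b_0 = 9 − 0 − 8 = 1; all invariant factors of ∂_1 are 1 so no torsion. So H_0 ≅ Z.
rank ∂_1 = 8, rank ∂_2 = 17 ⇒ b_1 = 27 − 8 − 17 = 2; all invariant factors of ∂_2 are 1 so no torsion. So H_1 ≅ Z^2.
rank ∂_2 = 17, rank ∂_3 = 0 ⇒ b_2 = 18 − 17 − 0 = 1. So H_2 ≅ Z.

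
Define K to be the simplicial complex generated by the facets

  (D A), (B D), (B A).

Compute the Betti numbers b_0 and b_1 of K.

b_0 = 1, b_1 = 1.

Order the vertices as A < B < D. Listing each simplex with vertices in this order, K has dimension 1 with simplices:

  0-simplices (3): A, B, D
  1-simplices (3): AB, AD, BD

Hence C_0 ≅ Z^3, C_1 ≅ Z^3.

Boundary ∂_1: C_1 → C_0 is given by ∂[p,q] = [q] − [p]. For instance
  ∂BD = D − B.
This gives a 3×3 integer matrix of rank 2; reducing to Smith normal form yields diagonal entries (1,1).

Reading off H_k = ker ∂_k / im ∂_{k+1}:

  H_0: rank C_0 − rank ∂_1 = 3 − 2 = 1, and the invariant factors of ∂_1 are all 1, so H_0 = Z.
  H_1: rank ker ∂_1 − rank ∂_2 = (3 − 2) − 0 = 1, and there is no ∂_2, so H_1 = Z.

Hence the Betti numbers are b_0 = 1, b_1 = 1.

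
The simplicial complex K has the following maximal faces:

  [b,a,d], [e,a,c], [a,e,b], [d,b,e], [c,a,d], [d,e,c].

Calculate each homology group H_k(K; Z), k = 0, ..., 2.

Take the total order a < b < c < d < e on the vertex set. Then K (dimension 2) consists of the simplices:

  0-simplices (5): a, b, c, d, e
  1-simplices (9): ab, ac, ad, ae, bd, be, cd, ce, de
  2-simplices (6): abd, abe, acd, ace, bde, cde

Hence C_0 ≅ Z^5, C_1 ≅ Z^9, C_2 ≅ Z^6.

The boundary map ∂_1: C_1 → C_0 maps an edge to its endpoints' difference, ∂[p,q] = q − p.
The 5×9 boundary matrix has rank 4 and Smith normal form diag(1,1,1,1).

The boundary map ∂_2: C_2 → C_1 sends each 2-simplex [p,q,r] to [q,r] − [p,r] + [p,q]. For instance
  ∂abe = be − ae + ab,
  ∂cde = de − ce + cd.
The resulting 9×6 matrix has rank 5, and its Smith normal form has invariant factors (1,1,1,1,1).

Now H_k = ker ∂_k / im ∂_{k+1}, so:

  H_0: rank C_0 − rank ∂_1 = 5 − 4 = 1, and the invariant factors of ∂_1 are all 1, so H_0 = Z.
  H_1: rank ker ∂_1 − rank ∂_2 = (9 − 4) − 5 = 0, and the invariant factors of ∂_2 are all 1, so H_1 = 0.
  H_2: rank ker ∂_2 − rank ∂_3 = (6 − 5) − 0 = 1, and there is no ∂_3, so H_2 = Z.

H_0 = Z,  H_1 = 0,  H_2 = Z.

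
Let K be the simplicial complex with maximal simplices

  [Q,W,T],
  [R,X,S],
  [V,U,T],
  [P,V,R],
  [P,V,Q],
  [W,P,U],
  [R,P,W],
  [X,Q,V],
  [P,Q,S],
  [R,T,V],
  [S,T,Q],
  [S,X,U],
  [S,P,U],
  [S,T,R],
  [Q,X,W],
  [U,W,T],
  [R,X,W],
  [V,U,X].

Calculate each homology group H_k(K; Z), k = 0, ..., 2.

Order the vertices as P < Q < R < S < T < U < V < W < X. Listing each simplex with vertices in this order, K has dimension 2 with simplices:

  0-simplices (9): P, Q, R, S, T, U, V, W, X
  1-simplices (27): PQ, PR, PS, PU, PV, PW, QS, QT, QV, QW, QX, RS, RT, RV, RW, RX, ST, SU, SX, TU, TV, TW, UV, UW, UX, VX, WX
  2-simplices (18): PQS, PQV, PRV, PRW, PSU, PUW, QST, QTW, QVX, QWX, RST, RSX, RTV, RWX, SUX, TUV, TUW, UVX

giving chain groups C_0 ≅ Z^9, C_1 ≅ Z^27, C_2 ≅ Z^18.

The boundary map ∂_1: C_1 → C_0 sends each edge [p,q] (with p < q) to q − p. For instance
  ∂PQ = Q − P.
The resulting 9×27 matrix has rank 8, and its Smith normal form has invariant factors (1,1,1,1,1,1,1,1).

Boundary ∂_2: C_2 → C_1 sends each 2-simplex [p,q,r] to [q,r] − [p,r] + [p,q]. For instance
  ∂PQS = QS − PS + PQ,
  ∂PRV = RV − PV + PR.
This gives a 27×18 integer matrix of rank 17; reducing to Smith normal form yields diagonal entries (1,1,1,1,1,1,1,1,1,1,1,1,1,1,1,1,1).

Computing H_k = (kernel of ∂_k) / (image of ∂_{k+1}):

  H_0: rank C_0 − rank ∂_1 = 9 − 8 = 1, and the invariant factors of ∂_1 are all 1, so H_0 ≅ Z.
  H_1: rank ker ∂_1 − rank ∂_2 = (27 − 8) − 17 = 2, and the invariant factors of ∂_2 are all 1, so H_1 ≅ Z^2.
  H_2: rank ker ∂_2 − rank ∂_3 = (18 − 17) − 0 = 1, and there is no ∂_3, so H_2 ≅ Z.

H_0 ≅ Z,  H_1 ≅ Z^2,  H_2 ≅ Z.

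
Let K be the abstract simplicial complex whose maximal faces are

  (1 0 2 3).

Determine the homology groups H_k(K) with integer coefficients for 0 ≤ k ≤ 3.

We work with the vertex ordering 0 < 1 < 2 < 3. The simplices of K, each written with vertices in increasing order, are:

  0-simplices (4): [0], [1], [2], [3]
  1-simplices (6): [0,1], [0,2], [0,3], [1,2], [1,3], [2,3]
  2-simplices (4): [0,1,2], [0,1,3], [0,2,3], [1,2,3]
  3-simplices (1): [0,1,2,3]

giving chain groups C_0 ≅ Z^4, C_1 ≅ Z^6, C_2 ≅ Z^4, C_3 ≅ Z^1.

∂_1: C_1 → C_0 maps an edge to its endpoints' difference, ∂[p,q] = q − p.
This gives a 4×6 integer matrix of rank 3; reducing to Smith normal form yields diagonal entries (1,1,1).

∂_2: C_2 → C_1 acts by ∂[p,q,r] = [q,r] − [p,r] + [p,q]. For instance
  ∂[0,1,3] = [1,3] − [0,3] + [0,1],
  ∂[1,2,3] = [2,3] − [1,3] + [1,2].
The 6×4 boundary matrix has rank 3 and Smith normal form diag(1,1,1).

The boundary map ∂_3: C_3 → C_2 sends each 3-simplex σ to the alternating sum Σ_i (−1)^i (σ with its i-th vertex removed). For instance
  ∂[0,1,2,3] = [1,2,3] − [0,2,3] + [0,1,3] − [0,1,2].
The resulting 4×1 matrix has rank 1, and its Smith normal form has invariant factors (1).

Reading off H_k = ker ∂_k / im ∂_{k+1}:

  H_0: rank C_0 − rank ∂_1 = 4 − 3 = 1, and the invariant factors of ∂_1 are all 1, so H_0 = Z.
  H_1: rank ker ∂_1 − rank ∂_2 = (6 − 3) − 3 = 0, and the invariant factors of ∂_2 are all 1, so H_1 = 0.
  H_2: rank ker ∂_2 − rank ∂_3 = (4 − 3) − 1 = 0, and the invariant factors of ∂_3 are all 1, so H_2 = 0.
  H_3: rank ker ∂_3 − rank ∂_4 = (1 − 1) − 0 = 0, and there is no ∂_4, so H_3 = 0.

As a check, the Euler characteristic is 4 − 6 + 4 − 1 = 1, which agrees with 1 − 0 + 0 − 0 = 1.

H_0 ≅ Z,  H_1 = 0,  H_2 = 0,  H_3 = 0.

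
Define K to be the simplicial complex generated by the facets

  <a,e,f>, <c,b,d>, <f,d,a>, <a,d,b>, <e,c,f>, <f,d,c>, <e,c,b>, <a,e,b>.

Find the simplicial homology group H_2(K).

H_2 = Z.

Take the total order a < b < c < d < e < f on the vertex set. Then K (dimension 2) consists of the simplices:

  0-simplices (6): a, b, c, d, e, f
  1-simplices (12): ab, ad, ae, af, bc, bd, be, cd, ce, cf, df, ef
  2-simplices (8): abd, abe, adf, aef, bcd, bce, cdf, cef

Hence C_0 ≅ Z^6, C_1 ≅ Z^12, C_2 ≅ Z^8.

∂_1: C_1 → C_0 maps an edge to its endpoints' difference, ∂[p,q] = q − p. For instance
  ∂df = f − d.
The 6×12 boundary matrix has rank 5 and Smith normal form diag(1,1,1,1,1).

The boundary map ∂_2: C_2 → C_1 sends each 2-simplex [p,q,r] to [q,r] − [p,r] + [p,q]. For instance
  ∂bce = ce − be + bc,
  ∂abe = be − ae + ab.
This gives a 12×8 integer matrix of rank 7; reducing to Smith normal form yields diagonal entries (1,1,1,1,1,1,1).

From H_k ≅ ker(∂_k) / im(∂_{k+1}) we obtain:

  H_2: rank ker ∂_2 − rank ∂_3 = (8 − 7) − 0 = 1, and there is no ∂_3, so H_2 = Z.

(K is a triangulation of the 2-sphere S^2.)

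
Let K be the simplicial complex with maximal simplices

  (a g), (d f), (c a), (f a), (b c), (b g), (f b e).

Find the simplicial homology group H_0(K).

Order the vertices as a < b < c < d < e < f < g. Listing each simplex with vertices in this order, K has dimension 2 with simplices:

  0-simplices (7): a, b, c, d, e, f, g
  1-simplices (9): ac, af, ag, bc, be, bf, bg, df, ef
  2-simplices (1): bef

giving chain groups C_0 ≅ Z^7, C_1 ≅ Z^9, C_2 ≅ Z^1.

∂_1: C_1 → C_0 maps an edge to its endpoints' difference, ∂[p,q] = q − p. For instance
  ∂bf = f − b.
This gives a 7×9 integer matrix of rank 6; reducing to Smith normal form yields diagonal entries (1,1,1,1,1,1).

Boundary ∂_2: C_2 → C_1 sends each 2-simplex [p,q,r] to [q,r] − [p,r] + [p,q]. For instance
  ∂bef = ef − bf + be.
The 9×1 boundary matrix has rank 1 and Smith normal form diag(1).

From H_k ≅ ker(∂_k) / im(∂_{k+1}) we obtain:

  H_0: rank C_0 − rank ∂_1 = 7 − 6 = 1, and the invariant factors of ∂_1 are all 1, so H_0 = Z.

H_0 ≅ Z.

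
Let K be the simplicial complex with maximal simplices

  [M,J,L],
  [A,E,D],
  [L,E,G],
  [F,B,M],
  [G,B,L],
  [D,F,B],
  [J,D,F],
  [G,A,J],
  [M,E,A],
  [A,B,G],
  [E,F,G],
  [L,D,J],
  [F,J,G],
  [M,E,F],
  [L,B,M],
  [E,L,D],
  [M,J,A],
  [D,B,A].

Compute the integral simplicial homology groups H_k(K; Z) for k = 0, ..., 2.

H_0 = Z,  H_1 = Z^2,  H_2 = Z.

Take the total order A < B < D < E < F < G < J < L < M on the vertex set. Then K (dimension 2) consists of the simplices:

  0-simplices (9): A, B, D, E, F, G, J, L, M
  1-simplices (27): AB, AD, AE, AG, AJ, AM, BD, BF, BG, BL, BM, DE, DF, DJ, DL, EF, EG, EL, EM, FG, FJ, FM, GJ, GL, JL, JM, LM
  2-simplices (18): ABD, ABG, ADE, AEM, AGJ, AJM, BDF, BFM, BGL, BLM, DEL, DFJ, DJL, EFG, EFM, EGL, FGJ, JLM

giving chain groups C_0 ≅ Z^9, C_1 ≅ Z^27, C_2 ≅ Z^18.

∂_1: C_1 → C_0 sends each edge [p,q] (with p < q) to q − p. For instance
  ∂EM = M − E.
The 9×27 boundary matrix has rank 8 and Smith normal form diag(1,1,1,1,1,1,1,1).

∂_2: C_2 → C_1 acts by ∂[p,q,r] = [q,r] − [p,r] + [p,q]. For instance
  ∂FGJ = GJ − FJ + FG,
  ∂EFM = FM − EM + EF.
The 27×18 boundary matrix has rank 17 and Smith normal form diag(1,1,1,1,1,1,1,1,1,1,1,1,1,1,1,1,1).

From H_k ≅ ker(∂_k) / im(∂_{k+1}) we obtain:

  H_0: rank C_0 − rank ∂_1 = 9 − 8 = 1, and the invariant factors of ∂_1 are all 1, so H_0 = Z.
  H_1: rank ker ∂_1 − rank ∂_2 = (27 − 8) − 17 = 2, and the invariant factors of ∂_2 are all 1, so H_1 = Z^2.
  H_2: rank ker ∂_2 − rank ∂_3 = (18 − 17) − 0 = 1, and there is no ∂_3, so H_2 = Z.

As a check, the Euler characteristic is 9 − 27 + 18 = 0, which agrees with 1 − 2 + 1 = 0.
(K is a triangulation of the torus T^2.)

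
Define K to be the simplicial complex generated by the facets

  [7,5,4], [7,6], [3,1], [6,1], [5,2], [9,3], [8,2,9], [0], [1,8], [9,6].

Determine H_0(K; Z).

Fix the vertex order 0 < 1 < 2 < 3 < 4 < 5 < 6 < 7 < 8 < 9 and write every simplex with vertices in increasing order. Then dim K = 2 and the simplices of K are:

  0-simplices (10): [0], [1], [2], [3], [4], [5], [6], [7], [8], [9]
  1-simplices (13): [1,3], [1,6], [1,8], [2,5], [2,8], [2,9], [3,9], [4,5], [4,7], [5,7], [6,7], [6,9], [8,9]
  2-simplices (2): [2,8,9], [4,5,7]

giving chain groups C_0 ≅ Z^10, C_1 ≅ Z^13, C_2 ≅ Z^2.

Boundary ∂_1: C_1 → C_0 maps an edge to its endpoints' difference, ∂[p,q] = q − p. For instance
  ∂[1,3] = [3] − [1].
As a 10×13 matrix over Z this has rank 8, with invariant factors (1,1,1,1,1,1,1,1).

∂_2: C_2 → C_1 maps a triangle to the signed sum of its edges. For instance
  ∂[4,5,7] = [5,7] − [4,7] + [4,5],
  ∂[2,8,9] = [8,9] − [2,9] + [2,8].
As a 13×2 matrix over Z this has rank 2, with invariant factors (1,1).

Now H_k = ker ∂_k / im ∂_{k+1}, so:

  H_0: rank C_0 − rank ∂_1 = 10 − 8 = 2, and the invariant factors of ∂_1 are all 1, so H_0 = Z^2.

H_0 ≅ Z^2.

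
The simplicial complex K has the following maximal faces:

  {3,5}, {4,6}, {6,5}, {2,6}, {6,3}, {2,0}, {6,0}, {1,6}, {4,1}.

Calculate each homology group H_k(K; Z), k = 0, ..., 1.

H_0 ≅ Z,  H_1 ≅ Z^3.

Order the vertices as 0 < 1 < 2 < 3 < 4 < 5 < 6. Listing each simplex with vertices in this order, K has dimension 1 with simplices:

  0-simplices (7): [0], [1], [2], [3], [4], [5], [6]
  1-simplices (9): [0,2], [0,6], [1,4], [1,6], [2,6], [3,5], [3,6], [4,6], [5,6]

Hence C_0 ≅ Z^7, C_1 ≅ Z^9.

The boundary map ∂_1: C_1 → C_0 maps an edge to its endpoints' difference, ∂[p,q] = q − p. For instance
  ∂[3,6] = [6] − [3].
The resulting 7×9 matrix has rank 6, and its Smith normal form has invariant factors (1,1,1,1,1,1).

Computing H_k = (kernel of ∂_k) / (image of ∂_{k+1}):

  H_0: rank C_0 − rank ∂_1 = 7 − 6 = 1, and the invariant factors of ∂_1 are all 1, so H_0 ≅ Z.
  H_1: rank ker ∂_1 − rank ∂_2 = (9 − 6) − 0 = 3, and there is no ∂_2, so H_1 ≅ Z^3.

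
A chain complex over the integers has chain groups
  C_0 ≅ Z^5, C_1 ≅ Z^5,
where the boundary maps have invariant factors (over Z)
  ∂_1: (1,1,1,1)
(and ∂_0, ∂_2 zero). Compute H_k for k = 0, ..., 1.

H_0: b_0 = 5 − 0 − 4 = 1; torsion from ∂_1 factors > 1: none. So H_0 = Z.
H_1: b_1 = 5 − 4 − 0 = 1; torsion from ∂_2 factors > 1: none. So H_1 = Z.

H_0 = Z,  H_1 = Z.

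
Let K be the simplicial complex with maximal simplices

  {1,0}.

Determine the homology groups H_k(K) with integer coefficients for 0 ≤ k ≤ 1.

We work with the vertex ordering 0 < 1. The simplices of K, each written with vertices in increasing order, are:

  0-simplices (2): [0], [1]
  1-simplices (1): [0,1]

so the chain groups are C_0 ≅ Z^2, C_1 ≅ Z^1.

Boundary ∂_1: C_1 → C_0 maps an edge to its endpoints' difference, ∂[p,q] = q − p. For instance
  ∂[0,1] = [1] − [0].
The resulting 2×1 matrix has rank 1, and its Smith normal form has invariant factors (1).

Now H_k = ker ∂_k / im ∂_{k+1}, so:

  H_0: rank C_0 − rank ∂_1 = 2 − 1 = 1, and the invariant factors of ∂_1 are all 1, so H_0 ≅ Z.
  H_1: rank ker ∂_1 − rank ∂_2 = (1 − 1) − 0 = 0, and there is no ∂_2, so H_1 ≅ 0.

H_0 ≅ Z,  H_1 = 0.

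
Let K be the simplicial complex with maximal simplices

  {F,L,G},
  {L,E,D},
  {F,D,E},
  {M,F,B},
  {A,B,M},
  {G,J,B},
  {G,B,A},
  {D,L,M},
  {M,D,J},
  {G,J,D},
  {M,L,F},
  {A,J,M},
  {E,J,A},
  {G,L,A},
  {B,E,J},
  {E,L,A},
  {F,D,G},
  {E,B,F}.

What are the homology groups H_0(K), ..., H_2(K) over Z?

Fix the vertex order A < B < D < E < F < G < J < L < M and write every simplex with vertices in increasing order. Then dim K = 2 and the simplices of K are:

  0-simplices (9): A, B, D, E, F, G, J, L, M
  1-simplices (27): AB, AE, AG, AJ, AL, AM, BE, BF, BG, BJ, BM, DE, DF, DG, DJ, DL, DM, EF, EJ, EL, FG, FL, FM, GJ, GL, JM, LM
  2-simplices (18): ABG, ABM, AEJ, AEL, AGL, AJM, BEF, BEJ, BFM, BGJ, DEF, DEL, DFG, DGJ, DJM, DLM, FGL, FLM

Hence C_0 ≅ Z^9, C_1 ≅ Z^27, C_2 ≅ Z^18.

Boundary ∂_1: C_1 → C_0 is given by ∂[p,q] = [q] − [p].
The 9×27 boundary matrix has rank 8 and Smith normal form diag(1,1,1,1,1,1,1,1).

∂_2: C_2 → C_1 maps a triangle to the signed sum of its edges. For instance
  ∂DGJ = GJ − DJ + DG,
  ∂FLM = LM − FM + FL.
This gives a 27×18 integer matrix of rank 18; reducing to Smith normal form yields diagonal entries (1,1,1,1,1,1,1,1,1,1,1,1,1,1,1,1,1,2).

Reading off H_k = ker ∂_k / im ∂_{k+1}:

  H_0: rank C_0 − rank ∂_1 = 9 − 8 = 1, and the invariant factors of ∂_1 are all 1, so H_0 ≅ Z.
  H_1: rank ker ∂_1 − rank ∂_2 = (27 − 8) − 18 = 1, and ∂_2 has invariant factor 2 > 1, so H_1 ≅ Z ⊕ Z/2Z.
  H_2: rank ker ∂_2 − rank ∂_3 = (18 − 18) − 0 = 0, and there is no ∂_3, so H_2 ≅ 0.

As a check, the Euler characteristic is 9 − 27 + 18 = 0, which agrees with 1 − 1 + 0 = 0.

H_0 = Z,  H_1 = Z ⊕ Z/2Z,  H_2 = 0.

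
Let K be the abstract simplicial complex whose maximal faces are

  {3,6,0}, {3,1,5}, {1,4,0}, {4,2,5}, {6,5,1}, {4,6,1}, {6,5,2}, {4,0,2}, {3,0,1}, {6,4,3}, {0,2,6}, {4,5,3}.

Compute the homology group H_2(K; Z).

K has 7 vertices, 18 edges, 12 triangles.
rank ∂_2 = 12, rank ∂_3 = 0 ⇒ b_2 = 12 − 12 − 0 = 0. So H_2 = 0.

H_2 = 0.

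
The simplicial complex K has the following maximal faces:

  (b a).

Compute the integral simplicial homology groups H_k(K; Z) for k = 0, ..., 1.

K has 2 vertices, 1 edge.
rank ∂_0 = 0, rank ∂_1 = 1 ⇒ b_0 = 2 − 0 − 1 = 1; all invariant factors of ∂_1 are 1 so no torsion. So H_0 ≅ Z.
rank ∂_1 = 1, rank ∂_2 = 0 ⇒ b_1 = 1 − 1 − 0 = 0. So H_1 ≅ 0.

H_0 = Z,  H_1 = 0.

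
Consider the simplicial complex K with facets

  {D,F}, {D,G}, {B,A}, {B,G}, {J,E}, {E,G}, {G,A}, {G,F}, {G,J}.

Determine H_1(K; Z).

H_1 = Z^3.

We work with the vertex ordering A < B < D < E < F < G < J. The simplices of K, each written with vertices in increasing order, are:

  0-simplices (7): A, B, D, E, F, G, J
  1-simplices (9): AB, AG, BG, DF, DG, EG, EJ, FG, GJ

giving chain groups C_0 ≅ Z^7, C_1 ≅ Z^9.

∂_1: C_1 → C_0 is given by ∂[p,q] = [q] − [p].
The resulting 7×9 matrix has rank 6, and its Smith normal form has invariant factors (1,1,1,1,1,1).

Computing H_k = (kernel of ∂_k) / (image of ∂_{k+1}):

  H_1: rank ker ∂_1 − rank ∂_2 = (9 − 6) − 0 = 3, and there is no ∂_2, so H_1 = Z^3.

(K is a triangulation of a wedge of 3 circles.)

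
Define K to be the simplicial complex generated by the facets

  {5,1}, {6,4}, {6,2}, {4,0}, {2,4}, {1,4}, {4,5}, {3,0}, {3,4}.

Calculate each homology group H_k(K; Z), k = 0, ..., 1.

Fix the vertex order 0 < 1 < 2 < 3 < 4 < 5 < 6 and write every simplex with vertices in increasing order. Then dim K = 1 and the simplices of K are:

  0-simplices (7): [0], [1], [2], [3], [4], [5], [6]
  1-simplices (9): [0,3], [0,4], [1,4], [1,5], [2,4], [2,6], [3,4], [4,5], [4,6]

giving chain groups C_0 ≅ Z^7, C_1 ≅ Z^9.

∂_1: C_1 → C_0 sends each edge [p,q] (with p < q) to q − p. For instance
  ∂[1,4] = [4] − [1].
The 7×9 boundary matrix has rank 6 and Smith normal form diag(1,1,1,1,1,1).

Now H_k = ker ∂_k / im ∂_{k+1}, so:

  H_0: rank C_0 − rank ∂_1 = 7 − 6 = 1, and the invariant factors of ∂_1 are all 1, so H_0 = Z.
  H_1: rank ker ∂_1 − rank ∂_2 = (9 − 6) − 0 = 3, and there is no ∂_2, so H_1 = Z^3.

H_0 ≅ Z,  H_1 ≅ Z^3.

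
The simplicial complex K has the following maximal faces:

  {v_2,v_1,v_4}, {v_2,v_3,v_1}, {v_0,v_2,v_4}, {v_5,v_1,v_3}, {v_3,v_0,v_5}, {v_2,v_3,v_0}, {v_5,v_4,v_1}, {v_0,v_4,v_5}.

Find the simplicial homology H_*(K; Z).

H_0 = Z,  H_1 = 0,  H_2 = Z.

Order the vertices as v_0 < v_1 < v_2 < v_3 < v_4 < v_5. Listing each simplex with vertices in this order, K has dimension 2 with simplices:

  0-simplices (6): [v_0], [v_1], [v_2], [v_3], [v_4], [v_5]
  1-simplices (12): [v_0,v_2], [v_0,v_3], [v_0,v_4], [v_0,v_5], [v_1,v_2], [v_1,v_3], [v_1,v_4], [v_1,v_5], [v_2,v_3], [v_2,v_4], [v_3,v_5], [v_4,v_5]
  2-simplices (8): [v_0,v_2,v_3], [v_0,v_2,v_4], [v_0,v_3,v_5], [v_0,v_4,v_5], [v_1,v_2,v_3], [v_1,v_2,v_4], [v_1,v_3,v_5], [v_1,v_4,v_5]

giving chain groups C_0 ≅ Z^6, C_1 ≅ Z^12, C_2 ≅ Z^8.

The boundary map ∂_1: C_1 → C_0 maps an edge to its endpoints' difference, ∂[p,q] = q − p.
The resulting 6×12 matrix has rank 5, and its Smith normal form has invariant factors (1,1,1,1,1).

∂_2: C_2 → C_1 acts by ∂[p,q,r] = [q,r] − [p,r] + [p,q]. For instance
  ∂[v_1,v_3,v_5] = [v_3,v_5] − [v_1,v_5] + [v_1,v_3],
  ∂[v_0,v_2,v_3] = [v_2,v_3] − [v_0,v_3] + [v_0,v_2].
The 12×8 boundary matrix has rank 7 and Smith normal form diag(1,1,1,1,1,1,1).

From H_k ≅ ker(∂_k) / im(∂_{k+1}) we obtain:

  H_0: rank C_0 − rank ∂_1 = 6 − 5 = 1, and the invariant factors of ∂_1 are all 1, so H_0 = Z.
  H_1: rank ker ∂_1 − rank ∂_2 = (12 − 5) − 7 = 0, and the invariant factors of ∂_2 are all 1, so H_1 = 0.
  H_2: rank ker ∂_2 − rank ∂_3 = (8 − 7) − 0 = 1, and there is no ∂_3, so H_2 = Z.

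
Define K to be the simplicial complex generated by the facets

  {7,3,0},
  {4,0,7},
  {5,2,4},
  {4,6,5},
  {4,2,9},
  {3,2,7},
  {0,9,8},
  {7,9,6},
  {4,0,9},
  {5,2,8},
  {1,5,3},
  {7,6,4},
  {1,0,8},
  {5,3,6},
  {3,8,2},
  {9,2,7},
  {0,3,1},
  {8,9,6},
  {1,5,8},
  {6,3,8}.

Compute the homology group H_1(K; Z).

Take the total order 0 < 1 < 2 < 3 < 4 < 5 < 6 < 7 < 8 < 9 on the vertex set. Then K (dimension 2) consists of the simplices:

  0-simplices (10): [0], [1], [2], [3], [4], [5], [6], [7], [8], [9]
  1-simplices (30): (30 of them)
  2-simplices (20): (20 of them)

giving chain groups C_0 ≅ Z^10, C_1 ≅ Z^30, C_2 ≅ Z^20.

∂_1: C_1 → C_0 maps an edge to its endpoints' difference, ∂[p,q] = q − p. For instance
  ∂[0,4] = [4] − [0].
The resulting 10×30 matrix has rank 9, and its Smith normal form has invariant factors (1,1,1,1,1,1,1,1,1).

Boundary ∂_2: C_2 → C_1 sends each 2-simplex [p,q,r] to [q,r] − [p,r] + [p,q]. For instance
  ∂[0,8,9] = [8,9] − [0,9] + [0,8],
  ∂[0,3,7] = [3,7] − [0,7] + [0,3].
This gives a 30×20 integer matrix of rank 20; reducing to Smith normal form yields diagonal entries (1,1,1,1,1,1,1,1,1,1,1,1,1,1,1,1,1,1,1,2).

From H_k ≅ ker(∂_k) / im(∂_{k+1}) we obtain:

  H_1: rank ker ∂_1 − rank ∂_2 = (30 − 9) − 20 = 1, and ∂_2 has invariant factor 2 > 1, so H_1 = Z ⊕ Z/2.

H_1 = Z ⊕ Z/2.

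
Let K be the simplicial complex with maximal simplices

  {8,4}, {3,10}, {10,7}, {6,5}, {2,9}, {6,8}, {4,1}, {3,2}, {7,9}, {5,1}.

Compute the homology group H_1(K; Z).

H_1 ≅ Z^2.

Fix the vertex order 1 < 2 < 3 < 4 < 5 < 6 < 7 < 8 < 9 < 10 and write every simplex with vertices in increasing order. Then dim K = 1 and the simplices of K are:

  0-simplices (10): [1], [2], [3], [4], [5], [6], [7], [8], [9], [10]
  1-simplices (10): [1,4], [1,5], [2,3], [2,9], [3,10], [4,8], [5,6], [6,8], [7,9], [7,10]

Hence C_0 ≅ Z^10, C_1 ≅ Z^10.

The boundary map ∂_1: C_1 → C_0 maps an edge to its endpoints' difference, ∂[p,q] = q − p.
As a 10×10 matrix over Z this has rank 8, with invariant factors (1,1,1,1,1,1,1,1).

Now H_k = ker ∂_k / im ∂_{k+1}, so:

  H_1: rank ker ∂_1 − rank ∂_2 = (10 − 8) − 0 = 2, and there is no ∂_2, so H_1 = Z^2.

(K is a triangulation of the disjoint union of the circle S^1 and the circle S^1.)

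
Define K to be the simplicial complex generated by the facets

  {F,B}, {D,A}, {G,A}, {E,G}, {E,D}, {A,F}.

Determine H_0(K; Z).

Order the vertices as A < B < D < E < F < G. Listing each simplex with vertices in this order, K has dimension 1 with simplices:

  0-simplices (6): A, B, D, E, F, G
  1-simplices (6): AD, AF, AG, BF, DE, EG

so the chain groups are C_0 ≅ Z^6, C_1 ≅ Z^6.

∂_1: C_1 → C_0 is given by ∂[p,q] = [q] − [p].
This gives a 6×6 integer matrix of rank 5; reducing to Smith normal form yields diagonal entries (1,1,1,1,1).

Computing H_k = (kernel of ∂_k) / (image of ∂_{k+1}):

  H_0: rank C_0 − rank ∂_1 = 6 − 5 = 1, and the invariant factors of ∂_1 are all 1, so H_0 = Z.

H_0 ≅ Z.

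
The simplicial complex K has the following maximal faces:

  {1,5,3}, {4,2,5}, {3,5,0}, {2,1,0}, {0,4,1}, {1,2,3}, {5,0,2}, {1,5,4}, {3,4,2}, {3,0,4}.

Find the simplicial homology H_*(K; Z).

H_0 ≅ Z,  H_1 ≅ Z/2,  H_2 = 0.

Order the vertices as 0 < 1 < 2 < 3 < 4 < 5. Listing each simplex with vertices in this order, K has dimension 2 with simplices:

  0-simplices (6): [0], [1], [2], [3], [4], [5]
  1-simplices (15): [0,1], [0,2], [0,3], [0,4], [0,5], [1,2], [1,3], [1,4], [1,5], [2,3], [2,4], [2,5], [3,4], [3,5], [4,5]
  2-simplices (10): [0,1,2], [0,1,4], [0,2,5], [0,3,4], [0,3,5], [1,2,3], [1,3,5], [1,4,5], [2,3,4], [2,4,5]

giving chain groups C_0 ≅ Z^6, C_1 ≅ Z^15, C_2 ≅ Z^10.

∂_1: C_1 → C_0 is given by ∂[p,q] = [q] − [p]. For instance
  ∂[3,4] = [4] − [3].
As a 6×15 matrix over Z this has rank 5, with invariant factors (1,1,1,1,1).

Boundary ∂_2: C_2 → C_1 acts by ∂[p,q,r] = [q,r] − [p,r] + [p,q]. For instance
  ∂[0,3,4] = [3,4] − [0,4] + [0,3],
  ∂[0,1,4] = [1,4] − [0,4] + [0,1].
The resulting 15×10 matrix has rank 10, and its Smith normal form has invariant factors (1,1,1,1,1,1,1,1,1,2).

Reading off H_k = ker ∂_k / im ∂_{k+1}:

  H_0: rank C_0 − rank ∂_1 = 6 − 5 = 1, and the invariant factors of ∂_1 are all 1, so H_0 ≅ Z.
  H_1: rank ker ∂_1 − rank ∂_2 = (15 − 5) − 10 = 0, and ∂_2 has invariant factor 2 > 1, so H_1 ≅ Z/2.
  H_2: rank ker ∂_2 − rank ∂_3 = (10 − 10) − 0 = 0, and there is no ∂_3, so H_2 ≅ 0.

(K is a triangulation of the real projective plane RP^2.)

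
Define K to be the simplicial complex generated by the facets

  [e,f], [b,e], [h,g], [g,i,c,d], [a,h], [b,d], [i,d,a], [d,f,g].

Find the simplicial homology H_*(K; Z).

H_0 ≅ Z,  H_1 ≅ Z^2,  H_2 = 0,  H_3 = 0.

Take the total order a < b < c < d < e < f < g < h < i on the vertex set. Then K (dimension 3) consists of the simplices:

  0-simplices (9): a, b, c, d, e, f, g, h, i
  1-simplices (15): ad, ah, ai, bd, be, cd, cg, ci, df, dg, di, ef, fg, gh, gi
  2-simplices (6): adi, cdg, cdi, cgi, dfg, dgi
  3-simplices (1): cdgi

Hence C_0 ≅ Z^9, C_1 ≅ Z^15, C_2 ≅ Z^6, C_3 ≅ Z^1.

∂_1: C_1 → C_0 maps an edge to its endpoints' difference, ∂[p,q] = q − p. For instance
  ∂di = i − d.
This gives a 9×15 integer matrix of rank 8; reducing to Smith normal form yields diagonal entries (1,1,1,1,1,1,1,1).

∂_2: C_2 → C_1 sends each 2-simplex [p,q,r] to [q,r] − [p,r] + [p,q]. For instance
  ∂dgi = gi − di + dg,
  ∂adi = di − ai + ad.
As a 15×6 matrix over Z this has rank 5, with invariant factors (1,1,1,1,1).

The boundary map ∂_3: C_3 → C_2 sends each 3-simplex σ to the alternating sum Σ_i (−1)^i (σ with its i-th vertex removed). For instance
  ∂cdgi = dgi − cgi + cdi − cdg.
The resulting 6×1 matrix has rank 1, and its Smith normal form has invariant factors (1).

Now H_k = ker ∂_k / im ∂_{k+1}, so:

  H_0: rank C_0 − rank ∂_1 = 9 − 8 = 1, and the invariant factors of ∂_1 are all 1, so H_0 ≅ Z.
  H_1: rank ker ∂_1 − rank ∂_2 = (15 − 8) − 5 = 2, and the invariant factors of ∂_2 are all 1, so H_1 ≅ Z^2.
  H_2: rank ker ∂_2 − rank ∂_3 = (6 − 5) − 1 = 0, and the invariant factors of ∂_3 are all 1, so H_2 ≅ 0.
  H_3: rank ker ∂_3 − rank ∂_4 = (1 − 1) − 0 = 0, and there is no ∂_4, so H_3 ≅ 0.

As a check, the Euler characteristic is 9 − 15 + 6 − 1 = -1, which agrees with 1 − 2 + 0 − 0 = -1.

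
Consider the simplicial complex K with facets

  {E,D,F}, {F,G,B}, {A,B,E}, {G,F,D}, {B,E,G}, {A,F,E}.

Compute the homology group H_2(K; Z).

Fix the vertex order A < B < D < E < F < G and write every simplex with vertices in increasing order. Then dim K = 2 and the simplices of K are:

  0-simplices (6): A, B, D, E, F, G
  1-simplices (12): AB, AE, AF, BE, BF, BG, DE, DF, DG, EF, EG, FG
  2-simplices (6): ABE, AEF, BEG, BFG, DEF, DFG

giving chain groups C_0 ≅ Z^6, C_1 ≅ Z^12, C_2 ≅ Z^6.

∂_1: C_1 → C_0 maps an edge to its endpoints' difference, ∂[p,q] = q − p. For instance
  ∂DE = E − D.
The 6×12 boundary matrix has rank 5 and Smith normal form diag(1,1,1,1,1).

∂_2: C_2 → C_1 acts by ∂[p,q,r] = [q,r] − [p,r] + [p,q]. For instance
  ∂ABE = BE − AE + AB,
  ∂BFG = FG − BG + BF.
The resulting 12×6 matrix has rank 6, and its Smith normal form has invariant factors (1,1,1,1,1,1).

From H_k ≅ ker(∂_k) / im(∂_{k+1}) we obtain:

  H_2: rank ker ∂_2 − rank ∂_3 = (6 − 6) − 0 = 0, and there is no ∂_3, so H_2 ≅ 0.

(K is a triangulation of the cylinder S^1 x I.)

H_2 = 0.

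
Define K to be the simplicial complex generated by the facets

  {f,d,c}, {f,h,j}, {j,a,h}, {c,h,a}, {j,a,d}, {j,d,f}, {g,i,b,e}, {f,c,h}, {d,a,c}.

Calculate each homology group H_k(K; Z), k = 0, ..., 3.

H_0 = Z^2,  H_1 = 0,  H_2 = Z,  H_3 = 0.

Order the vertices as a < b < c < d < e < f < g < h < i < j. Listing each simplex with vertices in this order, K has dimension 3 with simplices:

  0-simplices (10): a, b, c, d, e, f, g, h, i, j
  1-simplices (18): ac, ad, ah, aj, be, bg, bi, cd, cf, ch, df, dj, eg, ei, fh, fj, gi, hj
  2-simplices (12): acd, ach, adj, ahj, beg, bei, bgi, cdf, cfh, dfj, egi, fhj
  3-simplices (1): begi

so the chain groups are C_0 ≅ Z^10, C_1 ≅ Z^18, C_2 ≅ Z^12, C_3 ≅ Z^1.

The boundary map ∂_1: C_1 → C_0 sends each edge [p,q] (with p < q) to q − p. For instance
  ∂cd = d − c.
The resulting 10×18 matrix has rank 8, and its Smith normal form has invariant factors (1,1,1,1,1,1,1,1).

∂_2: C_2 → C_1 maps a triangle to the signed sum of its edges. For instance
  ∂bei = ei − bi + be,
  ∂adj = dj − aj + ad.
The 18×12 boundary matrix has rank 10 and Smith normal form diag(1,1,1,1,1,1,1,1,1,1).

∂_3: C_3 → C_2 sends each 3-simplex σ to the alternating sum Σ_i (−1)^i (σ with its i-th vertex removed). For instance
  ∂begi = egi − bgi + bei − beg.
As a 12×1 matrix over Z this has rank 1, with invariant factors (1).

Reading off H_k = ker ∂_k / im ∂_{k+1}:

  H_0: rank C_0 − rank ∂_1 = 10 − 8 = 2, and the invariant factors of ∂_1 are all 1, so H_0 ≅ Z^2.
  H_1: rank ker ∂_1 − rank ∂_2 = (18 − 8) − 10 = 0, and the invariant factors of ∂_2 are all 1, so H_1 ≅ 0.
  H_2: rank ker ∂_2 − rank ∂_3 = (12 − 10) − 1 = 1, and the invariant factors of ∂_3 are all 1, so H_2 ≅ Z.
  H_3: rank ker ∂_3 − rank ∂_4 = (1 − 1) − 0 = 0, and there is no ∂_4, so H_3 ≅ 0.

(K is a triangulation of the disjoint union of the 2-sphere S^2 and the 3-simplex.)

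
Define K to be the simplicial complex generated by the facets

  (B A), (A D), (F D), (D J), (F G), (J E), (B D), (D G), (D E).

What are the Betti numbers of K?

K has 7 vertices, 9 edges.
rank ∂_0 = 0, rank ∂_1 = 6 ⇒ b_0 = 7 − 0 − 6 = 1; all invariant factors of ∂_1 are 1 so no torsion. So H_0 = Z.
rank ∂_1 = 6, rank ∂_2 = 0 ⇒ b_1 = 9 − 6 − 0 = 3. So H_1 = Z^3.

b_0 = 1, b_1 = 3.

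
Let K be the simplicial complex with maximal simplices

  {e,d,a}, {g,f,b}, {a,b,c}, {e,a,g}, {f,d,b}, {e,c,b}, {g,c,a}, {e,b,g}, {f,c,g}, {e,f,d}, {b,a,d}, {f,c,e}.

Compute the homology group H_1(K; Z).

H_1 ≅ Z_2.

Take the total order a < b < c < d < e < f < g on the vertex set. Then K (dimension 2) consists of the simplices:

  0-simplices (7): a, b, c, d, e, f, g
  1-simplices (18): ab, ac, ad, ae, ag, bc, bd, be, bf, bg, ce, cf, cg, de, df, ef, eg, fg
  2-simplices (12): abc, abd, acg, ade, aeg, bce, bdf, beg, bfg, cef, cfg, def

so the chain groups are C_0 ≅ Z^7, C_1 ≅ Z^18, C_2 ≅ Z^12.

The boundary map ∂_1: C_1 → C_0 maps an edge to its endpoints' difference, ∂[p,q] = q − p. For instance
  ∂bf = f − b.
This gives a 7×18 integer matrix of rank 6; reducing to Smith normal form yields diagonal entries (1,1,1,1,1,1).

Boundary ∂_2: C_2 → C_1 sends each 2-simplex [p,q,r] to [q,r] − [p,r] + [p,q]. For instance
  ∂beg = eg − bg + be,
  ∂bfg = fg − bg + bf.
The 18×12 boundary matrix has rank 12 and Smith normal form diag(1,1,1,1,1,1,1,1,1,1,1,2).

Computing H_k = (kernel of ∂_k) / (image of ∂_{k+1}):

  H_1: rank ker ∂_1 − rank ∂_2 = (18 − 6) − 12 = 0, and ∂_2 has invariant factor 2 > 1, so H_1 = Z_2.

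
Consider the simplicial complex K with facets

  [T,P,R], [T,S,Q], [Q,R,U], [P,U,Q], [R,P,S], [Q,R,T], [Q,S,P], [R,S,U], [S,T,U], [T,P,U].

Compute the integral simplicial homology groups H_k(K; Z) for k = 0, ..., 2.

K has 6 vertices, 15 edges, 10 triangles.
rank ∂_0 = 0, rank ∂_1 = 5 ⇒ b_0 = 6 − 0 − 5 = 1; all invariant factors of ∂_1 are 1 so no torsion. So H_0 ≅ Z.
rank ∂_1 = 5, rank ∂_2 = 10 ⇒ b_1 = 15 − 5 − 10 = 0; ∂_2 has invariant factor(s) [2] giving torsion. So H_1 ≅ Z/2.
rank ∂_2 = 10, rank ∂_3 = 0 ⇒ b_2 = 10 − 10 − 0 = 0. So H_2 ≅ 0.

H_0 = Z,  H_1 = Z/2,  H_2 = 0.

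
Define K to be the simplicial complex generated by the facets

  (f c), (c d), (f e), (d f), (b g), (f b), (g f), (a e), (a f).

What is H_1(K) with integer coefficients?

H_1 ≅ Z^3.

We work with the vertex ordering a < b < c < d < e < f < g. The simplices of K, each written with vertices in increasing order, are:

  0-simplices (7): a, b, c, d, e, f, g
  1-simplices (9): ae, af, bf, bg, cd, cf, df, ef, fg

Hence C_0 ≅ Z^7, C_1 ≅ Z^9.

The boundary map ∂_1: C_1 → C_0 is given by ∂[p,q] = [q] − [p].
As a 7×9 matrix over Z this has rank 6, with invariant factors (1,1,1,1,1,1).

From H_k ≅ ker(∂_k) / im(∂_{k+1}) we obtain:

  H_1: rank ker ∂_1 − rank ∂_2 = (9 − 6) − 0 = 3, and there is no ∂_2, so H_1 ≅ Z^3.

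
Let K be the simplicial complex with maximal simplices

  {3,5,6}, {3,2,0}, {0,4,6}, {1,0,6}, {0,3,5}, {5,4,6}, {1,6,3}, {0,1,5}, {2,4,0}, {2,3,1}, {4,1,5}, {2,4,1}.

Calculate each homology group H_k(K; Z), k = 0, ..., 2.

Take the total order 0 < 1 < 2 < 3 < 4 < 5 < 6 on the vertex set. Then K (dimension 2) consists of the simplices:

  0-simplices (7): [0], [1], [2], [3], [4], [5], [6]
  1-simplices (18): [0,1], [0,2], [0,3], [0,4], [0,5], [0,6], [1,2], [1,3], [1,4], [1,5], [1,6], [2,3], [2,4], [3,5], [3,6], [4,5], [4,6], [5,6]
  2-simplices (12): [0,1,5], [0,1,6], [0,2,3], [0,2,4], [0,3,5], [0,4,6], [1,2,3], [1,2,4], [1,3,6], [1,4,5], [3,5,6], [4,5,6]

giving chain groups C_0 ≅ Z^7, C_1 ≅ Z^18, C_2 ≅ Z^12.

∂_1: C_1 → C_0 is given by ∂[p,q] = [q] − [p]. For instance
  ∂[1,2] = [2] − [1].
As a 7×18 matrix over Z this has rank 6, with invariant factors (1,1,1,1,1,1).

The boundary map ∂_2: C_2 → C_1 acts by ∂[p,q,r] = [q,r] − [p,r] + [p,q]. For instance
  ∂[0,1,5] = [1,5] − [0,5] + [0,1],
  ∂[0,4,6] = [4,6] − [0,6] + [0,4].
The resulting 18×12 matrix has rank 12, and its Smith normal form has invariant factors (1,1,1,1,1,1,1,1,1,1,1,2).

Reading off H_k = ker ∂_k / im ∂_{k+1}:

  H_0: rank C_0 − rank ∂_1 = 7 − 6 = 1, and the invariant factors of ∂_1 are all 1, so H_0 = Z.
  H_1: rank ker ∂_1 − rank ∂_2 = (18 − 6) − 12 = 0, and ∂_2 has invariant factor 2 > 1, so H_1 = Z/2.
  H_2: rank ker ∂_2 − rank ∂_3 = (12 − 12) − 0 = 0, and there is no ∂_3, so H_2 = 0.

As a check, the Euler characteristic is 7 − 18 + 12 = 1, which agrees with 1 − 0 + 0 = 1.
(K is a triangulation of the real projective plane RP^2.)

H_0 = Z,  H_1 = Z/2,  H_2 = 0.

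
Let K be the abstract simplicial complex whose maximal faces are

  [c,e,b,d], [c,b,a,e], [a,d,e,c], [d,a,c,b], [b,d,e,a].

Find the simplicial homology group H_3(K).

K has 5 vertices, 10 edges, 10 triangles, 5 3-simplices.
rank ∂_3 = 4, rank ∂_4 = 0 ⇒ b_3 = 5 − 4 − 0 = 1. So H_3 ≅ Z.

H_3 = Z.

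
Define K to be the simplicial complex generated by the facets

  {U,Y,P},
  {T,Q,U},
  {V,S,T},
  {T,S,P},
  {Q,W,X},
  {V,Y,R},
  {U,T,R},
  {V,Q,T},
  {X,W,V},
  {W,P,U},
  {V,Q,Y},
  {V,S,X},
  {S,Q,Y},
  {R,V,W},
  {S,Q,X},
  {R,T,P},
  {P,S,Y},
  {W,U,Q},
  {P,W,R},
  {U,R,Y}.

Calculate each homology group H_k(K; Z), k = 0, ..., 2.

Fix the vertex order P < Q < R < S < T < U < V < W < X < Y and write every simplex with vertices in increasing order. Then dim K = 2 and the simplices of K are:

  0-simplices (10): P, Q, R, S, T, U, V, W, X, Y
  1-simplices (30): PR, PS, PT, PU, PW, PY, QS, QT, QU, QV, QW, QX, QY, RT, RU, RV, RW, RY, ST, SV, SX, SY, TU, TV, UW, UY, VW, VX, VY, WX
  2-simplices (20): PRT, PRW, PST, PSY, PUW, PUY, QSX, QSY, QTU, QTV, QUW, QVY, QWX, RTU, RUY, RVW, RVY, STV, SVX, VWX

so the chain groups are C_0 ≅ Z^10, C_1 ≅ Z^30, C_2 ≅ Z^20.

∂_1: C_1 → C_0 sends each edge [p,q] (with p < q) to q − p. For instance
  ∂QV = V − Q.
As a 10×30 matrix over Z this has rank 9, with invariant factors (1,1,1,1,1,1,1,1,1).

∂_2: C_2 → C_1 maps a triangle to the signed sum of its edges. For instance
  ∂PST = ST − PT + PS,
  ∂QTV = TV − QV + QT.
As a 30×20 matrix over Z this has rank 20, with invariant factors (1,1,1,1,1,1,1,1,1,1,1,1,1,1,1,1,1,1,1,2).

Reading off H_k = ker ∂_k / im ∂_{k+1}:

  H_0: rank C_0 − rank ∂_1 = 10 − 9 = 1, and the invariant factors of ∂_1 are all 1, so H_0 = Z.
  H_1: rank ker ∂_1 − rank ∂_2 = (30 − 9) − 20 = 1, and ∂_2 has invariant factor 2 > 1, so H_1 = Z ⊕ Z/2Z.
  H_2: rank ker ∂_2 − rank ∂_3 = (20 − 20) − 0 = 0, and there is no ∂_3, so H_2 = 0.

As a check, the Euler characteristic is 10 − 30 + 20 = 0, which agrees with 1 − 1 + 0 = 0.

H_0 = Z,  H_1 = Z ⊕ Z/2Z,  H_2 = 0.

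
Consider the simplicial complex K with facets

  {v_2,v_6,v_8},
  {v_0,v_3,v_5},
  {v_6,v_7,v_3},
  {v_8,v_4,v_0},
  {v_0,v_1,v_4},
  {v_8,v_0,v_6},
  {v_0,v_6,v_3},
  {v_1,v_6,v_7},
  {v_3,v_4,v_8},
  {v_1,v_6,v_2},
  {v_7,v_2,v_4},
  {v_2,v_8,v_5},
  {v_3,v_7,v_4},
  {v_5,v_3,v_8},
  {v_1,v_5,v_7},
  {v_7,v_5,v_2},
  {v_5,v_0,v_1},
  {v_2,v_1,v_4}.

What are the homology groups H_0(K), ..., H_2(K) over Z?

K has 9 vertices, 27 edges, 18 triangles.
rank ∂_0 = 0, rank ∂_1 = 8 ⇒ b_0 = 9 − 0 − 8 = 1; all invariant factors of ∂_1 are 1 so no torsion. So H_0 = Z.
rank ∂_1 = 8, rank ∂_2 = 18 ⇒ b_1 = 27 − 8 − 18 = 1; ∂_2 has invariant factor(s) [2] giving torsion. So H_1 = Z ⊕ Z/2Z.
rank ∂_2 = 18, rank ∂_3 = 0 ⇒ b_2 = 18 − 18 − 0 = 0. So H_2 = 0.

H_0 ≅ Z,  H_1 ≅ Z ⊕ Z/2Z,  H_2 = 0.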